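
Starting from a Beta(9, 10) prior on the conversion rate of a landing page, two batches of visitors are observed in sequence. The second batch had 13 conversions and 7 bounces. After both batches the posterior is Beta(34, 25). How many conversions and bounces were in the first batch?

12 conversions and 8 bounces

Sequential conjugate updates are equivalent to a single update on the pooled data, so total successes = posterior α − prior α and total failures = posterior β − prior β.
Total across both batches: 34−9=25 conversions, 25−10=15 bounces.
Subtract the second batch: 25−13=12 conversions and 15−7=8 bounces.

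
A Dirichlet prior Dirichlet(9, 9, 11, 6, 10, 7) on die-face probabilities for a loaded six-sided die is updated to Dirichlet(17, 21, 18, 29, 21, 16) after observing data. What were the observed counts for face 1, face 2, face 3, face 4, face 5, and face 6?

For a Dirichlet(α) prior with multinomial counts c, the posterior is Dirichlet(α + c) componentwise.
Counts are posterior − prior componentwise: 17−9=8, 21−9=12, 18−11=7, 29−6=23, 21−10=11, 16−7=9.

counts (8, 12, 7, 23, 11, 9)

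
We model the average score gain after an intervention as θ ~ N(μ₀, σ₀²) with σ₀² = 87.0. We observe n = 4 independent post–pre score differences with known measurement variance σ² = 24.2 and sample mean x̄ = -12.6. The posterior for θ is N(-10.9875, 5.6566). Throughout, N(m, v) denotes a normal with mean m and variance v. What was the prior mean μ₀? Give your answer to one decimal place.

With known observation variance, the Normal–Normal posterior has precision τ_n = τ₀ + n/σ² and mean μ_n = (τ₀μ₀ + (n/σ²)x̄)/τ_n.
Here τ₀ = 1/87.0 = 0.011494 and τ_data = 4/24.2 = 0.165289, so τ_n = 0.176783.
Rearranging for μ₀: μ₀ = (μ_n·τ_n − τ_data·x̄)/τ₀ = (-10.9875·0.176783 − 0.165289·-12.6) / 0.011494 = 0.140238/0.011494 ≈ 12.2.

μ₀ = 12.2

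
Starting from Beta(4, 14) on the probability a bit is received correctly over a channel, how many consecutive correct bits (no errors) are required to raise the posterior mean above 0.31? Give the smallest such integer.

After k correct bits and 0 errors the posterior is Beta(4+k, 14), with mean (4+k)/(4+14+k).
Set (4+k)/(18+k) > 0.31 and solve: k > (0.31·18 − 4)/(1 − 0.31) = 2.290.
The smallest integer exceeding 2.290 is 3.

k = 3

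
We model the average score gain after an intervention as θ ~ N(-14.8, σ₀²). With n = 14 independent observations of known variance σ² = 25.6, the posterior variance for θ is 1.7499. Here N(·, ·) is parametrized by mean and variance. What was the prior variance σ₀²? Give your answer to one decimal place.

Posterior precision equals prior precision plus data precision: 1/σ_n² = 1/σ₀² + n/σ².
So 1/σ₀² = 1/1.7499 − 14/25.6 = 0.571461 − 0.546875 = 0.024586.
Hence σ₀² = 1/0.024586 ≈ 40.7.

σ₀² = 40.7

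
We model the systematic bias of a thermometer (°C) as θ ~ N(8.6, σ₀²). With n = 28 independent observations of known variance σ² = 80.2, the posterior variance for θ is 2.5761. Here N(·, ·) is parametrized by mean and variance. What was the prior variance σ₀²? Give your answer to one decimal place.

σ₀² = 25.6

For the Normal–Normal model with known σ², precisions add: τ_n = τ₀ + n/σ².
So 1/σ₀² = 1/2.5761 − 28/80.2 = 0.388184 − 0.349127 = 0.039057.
Hence σ₀² = 1/0.039057 ≈ 25.6.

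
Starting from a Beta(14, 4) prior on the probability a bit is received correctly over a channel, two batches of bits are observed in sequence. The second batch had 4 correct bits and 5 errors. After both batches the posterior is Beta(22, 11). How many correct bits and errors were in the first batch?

Sequential conjugate updates are equivalent to a single update on the pooled data, so total successes = posterior α − prior α and total failures = posterior β − prior β.
Total across both batches: 22−14=8 correct bits, 11−4=7 errors.
Subtract the second batch: 8−4=4 correct bits and 7−5=2 errors.

4 correct bits and 2 errors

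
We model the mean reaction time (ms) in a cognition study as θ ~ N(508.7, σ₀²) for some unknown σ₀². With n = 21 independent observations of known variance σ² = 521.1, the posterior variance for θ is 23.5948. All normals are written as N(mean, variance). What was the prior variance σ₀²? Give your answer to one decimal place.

For the Normal–Normal model with known σ², precisions add: τ_n = τ₀ + n/σ².
So 1/σ₀² = 1/23.5948 − 21/521.1 = 0.042382 − 0.040299 = 0.002083.
Hence σ₀² = 1/0.002083 ≈ 480.1.

σ₀² = 480.1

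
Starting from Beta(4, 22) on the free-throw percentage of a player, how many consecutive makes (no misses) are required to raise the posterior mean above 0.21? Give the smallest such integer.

After k makes and 0 misses the posterior is Beta(4+k, 22), with mean (4+k)/(4+22+k).
Set (4+k)/(26+k) > 0.21 and solve: k > (0.21·26 − 4)/(1 − 0.21) = 1.848.
The smallest integer exceeding 1.848 is 2, and checking k=2: (6)/(28) = 0.2143 > 0.21.

k = 2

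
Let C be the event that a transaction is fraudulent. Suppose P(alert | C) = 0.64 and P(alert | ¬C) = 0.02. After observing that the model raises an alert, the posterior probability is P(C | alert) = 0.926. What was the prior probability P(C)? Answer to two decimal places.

Bayes' rule in odds form gives O(C|E) = O(C)·[P(E|C)/P(E|¬C)], hence O(C) = O(C|E)/LR.
Posterior odds = 0.926/(1−0.926) = 12.5135. LR = 0.64/0.02 = 32.0000.
Prior odds = 12.5135/32.0000 = 0.3910, so P(C) = 0.3910/(1+0.3910) ≈ 0.28.

P(C) = 0.28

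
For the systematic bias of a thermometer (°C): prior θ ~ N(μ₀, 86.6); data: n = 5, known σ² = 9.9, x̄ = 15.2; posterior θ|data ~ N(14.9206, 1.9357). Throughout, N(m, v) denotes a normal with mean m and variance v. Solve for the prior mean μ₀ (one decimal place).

μ₀ = 2.7

With known observation variance, the Normal–Normal posterior has precision τ_n = τ₀ + n/σ² and mean μ_n = (τ₀μ₀ + (n/σ²)x̄)/τ_n.
Here τ₀ = 1/86.6 = 0.011547 and τ_data = 5/9.9 = 0.505051, so τ_n = 0.516598.
Rearranging for μ₀: μ₀ = (μ_n·τ_n − τ_data·x̄)/τ₀ = (14.9206·0.516598 − 0.505051·15.2) / 0.011547 = 0.031177/0.011547 ≈ 2.7.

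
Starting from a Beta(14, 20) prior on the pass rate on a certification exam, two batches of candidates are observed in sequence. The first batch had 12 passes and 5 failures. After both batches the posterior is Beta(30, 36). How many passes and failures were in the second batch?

4 passes and 11 failures

Sequential conjugate updates are equivalent to a single update on the pooled data, so total successes = posterior α − prior α and total failures = posterior β − prior β.
Total across both batches: 30−14=16 passes, 36−20=16 failures.
Subtract the first batch: 16−12=4 passes and 16−5=11 failures.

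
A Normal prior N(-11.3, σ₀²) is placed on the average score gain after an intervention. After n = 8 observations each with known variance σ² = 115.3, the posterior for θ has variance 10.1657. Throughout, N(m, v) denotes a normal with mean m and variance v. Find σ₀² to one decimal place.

σ₀² = 34.5

For the Normal–Normal model with known σ², precisions add: τ_n = τ₀ + n/σ².
So 1/σ₀² = 1/10.1657 − 8/115.3 = 0.098370 − 0.069384 = 0.028986.
Hence σ₀² = 1/0.028986 ≈ 34.5.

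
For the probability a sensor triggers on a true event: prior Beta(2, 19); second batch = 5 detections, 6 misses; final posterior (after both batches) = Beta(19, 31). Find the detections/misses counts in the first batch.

Sequential conjugate updates are equivalent to a single update on the pooled data, so total successes = posterior α − prior α and total failures = posterior β − prior β.
Total across both batches: 19−2=17 detections, 31−19=12 misses.
Subtract the second batch: 17−5=12 detections and 12−6=6 misses.

12 detections and 6 misses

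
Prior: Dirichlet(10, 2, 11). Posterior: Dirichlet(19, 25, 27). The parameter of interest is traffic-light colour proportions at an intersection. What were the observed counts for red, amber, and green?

counts (9, 23, 16)

For a Dirichlet(α) prior with multinomial counts c, the posterior is Dirichlet(α + c) componentwise.
Counts are posterior − prior componentwise: 19−10=9, 25−2=23, 27−11=16.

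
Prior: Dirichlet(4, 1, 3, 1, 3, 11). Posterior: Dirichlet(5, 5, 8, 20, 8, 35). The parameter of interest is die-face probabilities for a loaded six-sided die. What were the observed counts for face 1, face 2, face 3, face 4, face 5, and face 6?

For a Dirichlet(α) prior with multinomial counts c, the posterior is Dirichlet(α + c) componentwise.
Counts are posterior − prior componentwise: 5−4=1, 5−1=4, 8−3=5, 20−1=19, 8−3=5, 35−11=24.

counts (1, 4, 5, 19, 5, 24)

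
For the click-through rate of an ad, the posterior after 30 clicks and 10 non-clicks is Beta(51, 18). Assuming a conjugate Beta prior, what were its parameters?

Beta(21, 8)

Under Beta–binomial conjugacy the posterior parameters are (a+s, b+f).
Subtract the data counts: 51−30=21, 18−10=8.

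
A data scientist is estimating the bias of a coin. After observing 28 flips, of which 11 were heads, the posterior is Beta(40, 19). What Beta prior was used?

Beta(29, 2)

Under Beta–binomial conjugacy the posterior parameters are (a+s, b+f).
Subtract the data counts: 40−11=29, 19−17=2.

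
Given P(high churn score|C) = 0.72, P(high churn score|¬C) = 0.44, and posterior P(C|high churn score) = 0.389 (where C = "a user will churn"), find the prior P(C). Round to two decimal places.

P(C) = 0.28

In odds form, posterior odds = prior odds × likelihood ratio, so prior odds = posterior odds ÷ LR.
Posterior odds = 0.389/(1−0.389) = 0.6367. LR = 0.72/0.44 = 1.6364.
Prior odds = 0.6367/1.6364 = 0.3891, so P(C) = 0.3891/(1+0.3891) ≈ 0.28.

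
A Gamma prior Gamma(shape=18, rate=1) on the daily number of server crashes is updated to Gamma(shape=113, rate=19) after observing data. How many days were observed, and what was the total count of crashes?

A Gamma(α, β) prior (rate parametrization) on a Poisson rate with n observations summing to S gives posterior Gamma(α+S, β+n).
Matching: Σxᵢ = 113 − 18 = 95 and n = 19 − 1 = 18.

n = 18 days with total 95 crashes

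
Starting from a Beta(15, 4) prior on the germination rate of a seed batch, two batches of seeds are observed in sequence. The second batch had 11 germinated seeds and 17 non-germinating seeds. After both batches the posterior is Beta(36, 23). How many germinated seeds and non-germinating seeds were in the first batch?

Sequential conjugate updates are equivalent to a single update on the pooled data, so total successes = posterior α − prior α and total failures = posterior β − prior β.
Total across both batches: 36−15=21 germinated seeds, 23−4=19 non-germinating seeds.
Subtract the second batch: 21−11=10 germinated seeds and 19−17=2 non-germinating seeds.

10 germinated seeds and 2 non-germinating seeds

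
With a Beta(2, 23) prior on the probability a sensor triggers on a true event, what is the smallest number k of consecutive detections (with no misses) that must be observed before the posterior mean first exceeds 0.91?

k = 231

After k detections and 0 misses the posterior is Beta(2+k, 23), with mean (2+k)/(2+23+k).
Set (2+k)/(25+k) > 0.91 and solve: k > (0.91·25 − 2)/(1 − 0.91) = 230.556.
The smallest integer exceeding 230.556 is 231.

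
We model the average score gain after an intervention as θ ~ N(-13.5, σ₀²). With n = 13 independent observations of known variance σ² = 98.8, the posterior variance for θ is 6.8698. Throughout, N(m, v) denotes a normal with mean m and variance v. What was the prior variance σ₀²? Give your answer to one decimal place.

Posterior precision equals prior precision plus data precision: 1/σ_n² = 1/σ₀² + n/σ².
So 1/σ₀² = 1/6.8698 − 13/98.8 = 0.145565 − 0.131579 = 0.013986.
Hence σ₀² = 1/0.013986 ≈ 71.5.

σ₀² = 71.5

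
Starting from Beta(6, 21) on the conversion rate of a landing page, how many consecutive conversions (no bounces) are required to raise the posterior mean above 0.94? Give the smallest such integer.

k = 324

After k conversions and 0 bounces the posterior is Beta(6+k, 21), with mean (6+k)/(6+21+k).
Set (6+k)/(27+k) > 0.94 and solve: k > (0.94·27 − 6)/(1 − 0.94) = 323.000.
The smallest integer exceeding 323.000 is 324, and checking k=324: (330)/(351) = 0.9402 > 0.94.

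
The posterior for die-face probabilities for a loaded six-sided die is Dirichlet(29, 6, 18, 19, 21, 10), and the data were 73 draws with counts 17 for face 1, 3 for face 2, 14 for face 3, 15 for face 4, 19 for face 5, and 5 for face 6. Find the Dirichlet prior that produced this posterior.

For a Dirichlet(α) prior with multinomial counts c, the posterior is Dirichlet(α + c) componentwise.
Subtract each count from the matching posterior parameter: 29−17=12, 6−3=3, 18−14=4, 19−15=4, 21−19=2, 10−5=5.

Dirichlet(12, 3, 4, 4, 2, 5)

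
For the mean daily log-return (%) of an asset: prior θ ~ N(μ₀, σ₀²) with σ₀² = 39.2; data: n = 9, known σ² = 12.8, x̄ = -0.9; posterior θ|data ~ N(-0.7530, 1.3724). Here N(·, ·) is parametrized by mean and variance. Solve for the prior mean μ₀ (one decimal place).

μ₀ = 3.3

The posterior mean is a precision-weighted average: μ_n = (τ₀μ₀ + τ_data·x̄)/(τ₀+τ_data), with τ₀=1/σ₀² and τ_data=n/σ².
Here τ₀ = 1/39.2 = 0.025510 and τ_data = 9/12.8 = 0.703125, so τ_n = 0.728635.
Rearranging for μ₀: μ₀ = (μ_n·τ_n − τ_data·x̄)/τ₀ = (-0.7530·0.728635 − 0.703125·-0.9) / 0.025510 = 0.084150/0.025510 ≈ 3.3.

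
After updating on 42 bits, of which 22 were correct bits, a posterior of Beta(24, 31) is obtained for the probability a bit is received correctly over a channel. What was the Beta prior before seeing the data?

Beta(2, 11)

Beta is conjugate to the binomial likelihood: posterior = Beta(a+s, b+f).
Subtract the data counts: 24−22=2, 31−20=11.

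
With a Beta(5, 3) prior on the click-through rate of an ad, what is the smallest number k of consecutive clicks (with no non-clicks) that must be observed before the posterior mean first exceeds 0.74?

After k clicks and 0 non-clicks the posterior is Beta(5+k, 3), with mean (5+k)/(5+3+k).
Set (5+k)/(8+k) > 0.74 and solve: k > (0.74·8 − 5)/(1 − 0.74) = 3.538.
The smallest integer exceeding 3.538 is 4, and checking k=4: (9)/(12) = 0.7500 > 0.74.

k = 4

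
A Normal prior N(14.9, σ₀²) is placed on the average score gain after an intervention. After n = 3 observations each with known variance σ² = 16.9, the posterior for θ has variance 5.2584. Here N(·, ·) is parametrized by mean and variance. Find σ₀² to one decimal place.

σ₀² = 79.0

Posterior precision equals prior precision plus data precision: 1/σ_n² = 1/σ₀² + n/σ².
So 1/σ₀² = 1/5.2584 − 3/16.9 = 0.190172 − 0.177515 = 0.012657.
Hence σ₀² = 1/0.012657 ≈ 79.0.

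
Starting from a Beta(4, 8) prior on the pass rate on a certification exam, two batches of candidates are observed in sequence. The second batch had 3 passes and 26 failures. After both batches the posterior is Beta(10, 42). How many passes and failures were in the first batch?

3 passes and 8 failures

Sequential conjugate updates are equivalent to a single update on the pooled data, so total successes = posterior α − prior α and total failures = posterior β − prior β.
Total across both batches: 10−4=6 passes, 42−8=34 failures.
Subtract the second batch: 6−3=3 passes and 34−26=8 failures.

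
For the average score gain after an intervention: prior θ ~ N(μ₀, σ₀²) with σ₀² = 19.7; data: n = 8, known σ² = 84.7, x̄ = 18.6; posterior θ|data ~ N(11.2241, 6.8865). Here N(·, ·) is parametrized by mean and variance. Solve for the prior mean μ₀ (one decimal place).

μ₀ = -2.5

The posterior mean is a precision-weighted average: μ_n = (τ₀μ₀ + τ_data·x̄)/(τ₀+τ_data), with τ₀=1/σ₀² and τ_data=n/σ².
Here τ₀ = 1/19.7 = 0.050761 and τ_data = 8/84.7 = 0.094451, so τ_n = 0.145212.
Rearranging for μ₀: μ₀ = (μ_n·τ_n − τ_data·x̄)/τ₀ = (11.2241·0.145212 − 0.094451·18.6) / 0.050761 = -0.126915/0.050761 ≈ -2.5.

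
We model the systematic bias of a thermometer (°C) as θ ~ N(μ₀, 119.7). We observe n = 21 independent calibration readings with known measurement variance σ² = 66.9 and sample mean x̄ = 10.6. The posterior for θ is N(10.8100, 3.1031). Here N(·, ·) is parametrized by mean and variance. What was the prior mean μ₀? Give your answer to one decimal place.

The posterior mean is a precision-weighted average: μ_n = (τ₀μ₀ + τ_data·x̄)/(τ₀+τ_data), with τ₀=1/σ₀² and τ_data=n/σ².
Here τ₀ = 1/119.7 = 0.008354 and τ_data = 21/66.9 = 0.313901, so τ_n = 0.322255.
Rearranging for μ₀: μ₀ = (μ_n·τ_n − τ_data·x̄)/τ₀ = (10.8100·0.322255 − 0.313901·10.6) / 0.008354 = 0.156226/0.008354 ≈ 18.7.

μ₀ = 18.7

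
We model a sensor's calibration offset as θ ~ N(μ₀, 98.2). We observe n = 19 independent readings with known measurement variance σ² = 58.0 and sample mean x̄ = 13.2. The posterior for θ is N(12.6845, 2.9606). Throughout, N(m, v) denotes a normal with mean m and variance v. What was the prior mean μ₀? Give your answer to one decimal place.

With known observation variance, the Normal–Normal posterior has precision τ_n = τ₀ + n/σ² and mean μ_n = (τ₀μ₀ + (n/σ²)x̄)/τ_n.
Here τ₀ = 1/98.2 = 0.010183 and τ_data = 19/58.0 = 0.327586, so τ_n = 0.337769.
Rearranging for μ₀: μ₀ = (μ_n·τ_n − τ_data·x̄)/τ₀ = (12.6845·0.337769 − 0.327586·13.2) / 0.010183 = -0.039704/0.010183 ≈ -3.9.

μ₀ = -3.9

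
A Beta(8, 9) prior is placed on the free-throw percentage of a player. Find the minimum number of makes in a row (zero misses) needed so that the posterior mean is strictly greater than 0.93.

After k makes and 0 misses the posterior is Beta(8+k, 9), with mean (8+k)/(8+9+k).
Set (8+k)/(17+k) > 0.93 and solve: k > (0.93·17 − 8)/(1 − 0.93) = 111.571.
The smallest integer exceeding 111.571 is 112, and checking k=112: (120)/(129) = 0.9302 > 0.93.

k = 112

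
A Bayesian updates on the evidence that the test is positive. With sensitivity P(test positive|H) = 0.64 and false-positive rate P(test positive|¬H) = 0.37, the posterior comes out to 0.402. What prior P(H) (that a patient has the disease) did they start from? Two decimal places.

In odds form, posterior odds = prior odds × likelihood ratio, so prior odds = posterior odds ÷ LR.
Posterior odds = 0.402/(1−0.402) = 0.6722. LR = 0.64/0.37 = 1.7297.
Prior odds = 0.6722/1.7297 = 0.3886, so P(H) = 0.3886/(1+0.3886) ≈ 0.28.

P(H) = 0.28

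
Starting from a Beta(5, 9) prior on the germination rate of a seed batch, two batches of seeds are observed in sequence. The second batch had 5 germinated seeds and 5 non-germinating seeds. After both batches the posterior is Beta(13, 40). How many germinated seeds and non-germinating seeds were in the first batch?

3 germinated seeds and 26 non-germinating seeds

Sequential conjugate updates are equivalent to a single update on the pooled data, so total successes = posterior α − prior α and total failures = posterior β − prior β.
Total across both batches: 13−5=8 germinated seeds, 40−9=31 non-germinating seeds.
Subtract the second batch: 8−5=3 germinated seeds and 31−5=26 non-germinating seeds.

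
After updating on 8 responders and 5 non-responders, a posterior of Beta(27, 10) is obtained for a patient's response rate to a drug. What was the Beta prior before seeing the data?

Beta(19, 5)

A Beta(a, b) prior with s successes and f failures in binomial data gives a Beta(a+s, b+f) posterior.
So a = 27 − 8 = 19 and b = 10 − 5 = 5.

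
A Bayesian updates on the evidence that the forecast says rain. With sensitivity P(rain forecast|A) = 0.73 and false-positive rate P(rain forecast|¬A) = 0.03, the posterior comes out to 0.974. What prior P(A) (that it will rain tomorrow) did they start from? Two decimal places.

Bayes' rule in odds form gives O(A|E) = O(A)·[P(E|A)/P(E|¬A)], hence O(A) = O(A|E)/LR.
Posterior odds = 0.974/(1−0.974) = 37.4615. LR = 0.73/0.03 = 24.3333.
Prior odds = 37.4615/24.3333 = 1.5395, so P(A) = 1.5395/(1+1.5395) ≈ 0.61.

P(A) = 0.61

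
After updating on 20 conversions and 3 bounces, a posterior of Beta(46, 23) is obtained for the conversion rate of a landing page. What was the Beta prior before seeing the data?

Beta is conjugate to the binomial likelihood: posterior = Beta(a+s, b+f).
So a = 46 − 20 = 26 and b = 23 − 3 = 20.

Beta(26, 20)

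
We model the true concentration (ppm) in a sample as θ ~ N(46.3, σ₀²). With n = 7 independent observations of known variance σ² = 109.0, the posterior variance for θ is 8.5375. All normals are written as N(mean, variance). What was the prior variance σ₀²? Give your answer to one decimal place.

σ₀² = 18.9

Posterior precision equals prior precision plus data precision: 1/σ_n² = 1/σ₀² + n/σ².
So 1/σ₀² = 1/8.5375 − 7/109.0 = 0.117130 − 0.064220 = 0.052910.
Hence σ₀² = 1/0.052910 ≈ 18.9.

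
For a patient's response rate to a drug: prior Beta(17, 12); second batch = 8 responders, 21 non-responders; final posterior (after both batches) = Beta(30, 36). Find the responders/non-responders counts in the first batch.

5 responders and 3 non-responders

Because Beta–binomial updating is additive in the counts, the combined data contributed (α_post−α_prior, β_post−β_prior) successes and failures.
Total across both batches: 30−17=13 responders, 36−12=24 non-responders.
Subtract the second batch: 13−8=5 responders and 24−21=3 non-responders.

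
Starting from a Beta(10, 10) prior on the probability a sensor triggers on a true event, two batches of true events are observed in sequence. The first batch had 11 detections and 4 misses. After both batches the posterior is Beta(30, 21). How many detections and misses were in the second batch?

Because Beta–binomial updating is additive in the counts, the combined data contributed (α_post−α_prior, β_post−β_prior) successes and failures.
Total across both batches: 30−10=20 detections, 21−10=11 misses.
Subtract the first batch: 20−11=9 detections and 11−4=7 misses.

9 detections and 7 misses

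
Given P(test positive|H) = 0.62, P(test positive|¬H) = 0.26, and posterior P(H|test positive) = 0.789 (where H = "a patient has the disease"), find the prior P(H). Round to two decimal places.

Bayes' rule in odds form gives O(H|E) = O(H)·[P(E|H)/P(E|¬H)], hence O(H) = O(H|E)/LR.
Posterior odds = 0.789/(1−0.789) = 3.7393. LR = 0.62/0.26 = 2.3846.
Prior odds = 3.7393/2.3846 = 1.5681, so P(H) = 1.5681/(1+1.5681) ≈ 0.61.

P(H) = 0.61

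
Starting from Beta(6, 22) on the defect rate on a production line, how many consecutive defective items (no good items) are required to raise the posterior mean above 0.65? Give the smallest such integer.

After k defective items and 0 good items the posterior is Beta(6+k, 22), with mean (6+k)/(6+22+k).
Set (6+k)/(28+k) > 0.65 and solve: k > (0.65·28 − 6)/(1 − 0.65) = 34.857.
The smallest integer exceeding 34.857 is 35.

k = 35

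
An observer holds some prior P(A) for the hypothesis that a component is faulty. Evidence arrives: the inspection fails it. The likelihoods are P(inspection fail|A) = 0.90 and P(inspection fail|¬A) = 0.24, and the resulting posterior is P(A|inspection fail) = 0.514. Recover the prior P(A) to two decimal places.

P(A) = 0.22

In odds form, posterior odds = prior odds × likelihood ratio, so prior odds = posterior odds ÷ LR.
Posterior odds = 0.514/(1−0.514) = 1.0576. LR = 0.90/0.24 = 3.7500.
Prior odds = 1.0576/3.7500 = 0.2820, so P(A) = 0.2820/(1+0.2820) ≈ 0.22.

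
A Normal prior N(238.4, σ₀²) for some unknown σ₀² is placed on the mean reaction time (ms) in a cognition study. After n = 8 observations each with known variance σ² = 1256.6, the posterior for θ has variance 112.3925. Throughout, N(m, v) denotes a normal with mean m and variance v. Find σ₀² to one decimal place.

Posterior precision equals prior precision plus data precision: 1/σ_n² = 1/σ₀² + n/σ².
So 1/σ₀² = 1/112.3925 − 8/1256.6 = 0.008897 − 0.006366 = 0.002531.
Hence σ₀² = 1/0.002531 ≈ 395.1.

σ₀² = 395.1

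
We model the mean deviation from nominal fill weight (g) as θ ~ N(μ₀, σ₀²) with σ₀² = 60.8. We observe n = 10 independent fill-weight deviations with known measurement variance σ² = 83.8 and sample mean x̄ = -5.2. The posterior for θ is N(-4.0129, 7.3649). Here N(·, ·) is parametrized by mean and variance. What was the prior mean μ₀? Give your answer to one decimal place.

The posterior mean is a precision-weighted average: μ_n = (τ₀μ₀ + τ_data·x̄)/(τ₀+τ_data), with τ₀=1/σ₀² and τ_data=n/σ².
Here τ₀ = 1/60.8 = 0.016447 and τ_data = 10/83.8 = 0.119332, so τ_n = 0.135779.
Rearranging for μ₀: μ₀ = (μ_n·τ_n − τ_data·x̄)/τ₀ = (-4.0129·0.135779 − 0.119332·-5.2) / 0.016447 = 0.075659/0.016447 ≈ 4.6.

μ₀ = 4.6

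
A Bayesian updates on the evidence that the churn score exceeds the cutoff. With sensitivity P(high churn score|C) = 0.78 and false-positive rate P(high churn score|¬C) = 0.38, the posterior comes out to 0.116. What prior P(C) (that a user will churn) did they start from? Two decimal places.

P(C) = 0.06

In odds form, posterior odds = prior odds × likelihood ratio, so prior odds = posterior odds ÷ LR.
Posterior odds = 0.116/(1−0.116) = 0.1312. LR = 0.78/0.38 = 2.0526.
Prior odds = 0.1312/2.0526 = 0.0639, so P(C) = 0.0639/(1+0.0639) ≈ 0.06.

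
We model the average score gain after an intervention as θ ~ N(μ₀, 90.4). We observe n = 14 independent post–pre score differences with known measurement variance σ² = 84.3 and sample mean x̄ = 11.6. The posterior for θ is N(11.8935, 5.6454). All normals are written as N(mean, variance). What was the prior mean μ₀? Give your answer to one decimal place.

μ₀ = 16.3

The posterior mean is a precision-weighted average: μ_n = (τ₀μ₀ + τ_data·x̄)/(τ₀+τ_data), with τ₀=1/σ₀² and τ_data=n/σ².
Here τ₀ = 1/90.4 = 0.011062 and τ_data = 14/84.3 = 0.166074, so τ_n = 0.177136.
Rearranging for μ₀: μ₀ = (μ_n·τ_n − τ_data·x̄)/τ₀ = (11.8935·0.177136 − 0.166074·11.6) / 0.011062 = 0.180309/0.011062 ≈ 16.3.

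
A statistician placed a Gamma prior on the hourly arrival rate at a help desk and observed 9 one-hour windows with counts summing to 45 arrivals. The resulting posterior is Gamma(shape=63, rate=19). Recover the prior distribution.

Gamma(shape=18, rate=10)

A Gamma(α, β) prior (rate parametrization) on a Poisson rate with n observations summing to S gives posterior Gamma(α+S, β+n).
So α = 63 − 45 = 18 and β = 19 − 9 = 10.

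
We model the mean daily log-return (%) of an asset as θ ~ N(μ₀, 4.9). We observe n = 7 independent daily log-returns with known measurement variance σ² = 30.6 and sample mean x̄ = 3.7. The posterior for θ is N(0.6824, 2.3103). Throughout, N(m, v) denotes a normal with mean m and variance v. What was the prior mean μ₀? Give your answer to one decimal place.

The posterior mean is a precision-weighted average: μ_n = (τ₀μ₀ + τ_data·x̄)/(τ₀+τ_data), with τ₀=1/σ₀² and τ_data=n/σ².
Here τ₀ = 1/4.9 = 0.204082 and τ_data = 7/30.6 = 0.228758, so τ_n = 0.432840.
Rearranging for μ₀: μ₀ = (μ_n·τ_n − τ_data·x̄)/τ₀ = (0.6824·0.432840 − 0.228758·3.7) / 0.204082 = -0.551035/0.204082 ≈ -2.7.

μ₀ = -2.7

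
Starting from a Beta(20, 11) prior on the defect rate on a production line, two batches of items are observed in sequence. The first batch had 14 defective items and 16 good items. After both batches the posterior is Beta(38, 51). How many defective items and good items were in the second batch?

Sequential conjugate updates are equivalent to a single update on the pooled data, so total successes = posterior α − prior α and total failures = posterior β − prior β.
Total across both batches: 38−20=18 defective items, 51−11=40 good items.
Subtract the first batch: 18−14=4 defective items and 40−16=24 good items.

4 defective items and 24 good items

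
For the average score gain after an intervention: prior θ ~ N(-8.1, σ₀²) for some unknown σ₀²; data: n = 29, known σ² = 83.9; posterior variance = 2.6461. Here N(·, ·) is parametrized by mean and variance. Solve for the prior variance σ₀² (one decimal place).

σ₀² = 31.0

Posterior precision equals prior precision plus data precision: 1/σ_n² = 1/σ₀² + n/σ².
So 1/σ₀² = 1/2.6461 − 29/83.9 = 0.377915 − 0.345650 = 0.032265.
Hence σ₀² = 1/0.032265 ≈ 31.0.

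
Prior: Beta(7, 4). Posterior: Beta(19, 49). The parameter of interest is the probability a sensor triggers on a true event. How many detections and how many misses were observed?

12 detections and 45 misses

A Beta(α, β) prior with s successes and f failures in binomial data gives a Beta(α+s, β+f) posterior.
Match parameters: s=19−7=12, f=49−4=45.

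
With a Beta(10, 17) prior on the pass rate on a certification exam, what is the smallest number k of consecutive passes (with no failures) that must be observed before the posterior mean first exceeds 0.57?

k = 13

After k passes and 0 failures the posterior is Beta(10+k, 17), with mean (10+k)/(10+17+k).
Set (10+k)/(27+k) > 0.57 and solve: k > (0.57·27 − 10)/(1 − 0.57) = 12.535.
The smallest integer exceeding 12.535 is 13, and checking k=13: (23)/(40) = 0.5750 > 0.57.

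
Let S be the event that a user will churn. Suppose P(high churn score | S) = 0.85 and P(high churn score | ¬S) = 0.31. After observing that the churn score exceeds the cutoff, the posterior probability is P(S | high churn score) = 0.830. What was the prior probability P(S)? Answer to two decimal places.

In odds form, posterior odds = prior odds × likelihood ratio, so prior odds = posterior odds ÷ LR.
Posterior odds = 0.830/(1−0.830) = 4.8824. LR = 0.85/0.31 = 2.7419.
Prior odds = 4.8824/2.7419 = 1.7807, so P(S) = 1.7807/(1+1.7807) ≈ 0.64.

P(S) = 0.64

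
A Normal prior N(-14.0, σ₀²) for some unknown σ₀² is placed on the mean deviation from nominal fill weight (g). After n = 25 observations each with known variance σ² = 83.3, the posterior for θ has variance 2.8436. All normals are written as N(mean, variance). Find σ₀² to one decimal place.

Posterior precision equals prior precision plus data precision: 1/σ_n² = 1/σ₀² + n/σ².
So 1/σ₀² = 1/2.8436 − 25/83.3 = 0.351667 − 0.300120 = 0.051547.
Hence σ₀² = 1/0.051547 ≈ 19.4.

σ₀² = 19.4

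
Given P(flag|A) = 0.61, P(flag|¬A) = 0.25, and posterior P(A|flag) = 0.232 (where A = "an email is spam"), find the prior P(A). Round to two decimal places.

Bayes' rule in odds form gives O(A|E) = O(A)·[P(E|A)/P(E|¬A)], hence O(A) = O(A|E)/LR.
Posterior odds = 0.232/(1−0.232) = 0.3021. LR = 0.61/0.25 = 2.4400.
Prior odds = 0.3021/2.4400 = 0.1238, so P(A) = 0.1238/(1+0.1238) ≈ 0.11.

P(A) = 0.11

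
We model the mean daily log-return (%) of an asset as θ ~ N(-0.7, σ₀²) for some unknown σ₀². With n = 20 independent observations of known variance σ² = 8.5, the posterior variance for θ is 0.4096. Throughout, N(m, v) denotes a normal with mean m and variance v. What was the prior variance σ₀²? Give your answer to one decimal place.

σ₀² = 11.3

For the Normal–Normal model with known σ², precisions add: τ_n = τ₀ + n/σ².
So 1/σ₀² = 1/0.4096 − 20/8.5 = 2.441406 − 2.352941 = 0.088465.
Hence σ₀² = 1/0.088465 ≈ 11.3.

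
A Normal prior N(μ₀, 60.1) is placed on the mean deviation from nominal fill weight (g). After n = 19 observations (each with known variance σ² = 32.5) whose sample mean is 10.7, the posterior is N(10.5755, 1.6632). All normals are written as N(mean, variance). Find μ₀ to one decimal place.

μ₀ = 6.2

The posterior mean is a precision-weighted average: μ_n = (τ₀μ₀ + τ_data·x̄)/(τ₀+τ_data), with τ₀=1/σ₀² and τ_data=n/σ².
Here τ₀ = 1/60.1 = 0.016639 and τ_data = 19/32.5 = 0.584615, so τ_n = 0.601254.
Rearranging for μ₀: μ₀ = (μ_n·τ_n − τ_data·x̄)/τ₀ = (10.5755·0.601254 − 0.584615·10.7) / 0.016639 = 0.103181/0.016639 ≈ 6.2.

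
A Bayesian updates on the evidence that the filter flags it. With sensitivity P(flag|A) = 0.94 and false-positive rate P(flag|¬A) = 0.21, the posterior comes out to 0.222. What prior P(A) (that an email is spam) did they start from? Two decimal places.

P(A) = 0.06

Bayes' rule in odds form gives O(A|E) = O(A)·[P(E|A)/P(E|¬A)], hence O(A) = O(A|E)/LR.
Posterior odds = 0.222/(1−0.222) = 0.2853. LR = 0.94/0.21 = 4.4762.
Prior odds = 0.2853/4.4762 = 0.0637, so P(A) = 0.0637/(1+0.0637) ≈ 0.06.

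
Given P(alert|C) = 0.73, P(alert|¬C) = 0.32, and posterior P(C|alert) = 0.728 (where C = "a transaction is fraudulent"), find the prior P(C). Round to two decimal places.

In odds form, posterior odds = prior odds × likelihood ratio, so prior odds = posterior odds ÷ LR.
Posterior odds = 0.728/(1−0.728) = 2.6765. LR = 0.73/0.32 = 2.2812.
Prior odds = 2.6765/2.2812 = 1.1733, so P(C) = 1.1733/(1+1.1733) ≈ 0.54.

P(C) = 0.54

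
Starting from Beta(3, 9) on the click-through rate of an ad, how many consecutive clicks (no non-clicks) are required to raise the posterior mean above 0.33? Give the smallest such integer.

After k clicks and 0 non-clicks the posterior is Beta(3+k, 9), with mean (3+k)/(3+9+k).
Set (3+k)/(12+k) > 0.33 and solve: k > (0.33·12 − 3)/(1 − 0.33) = 1.433.
The smallest integer exceeding 1.433 is 2, and checking k=2: (5)/(14) = 0.3571 > 0.33.

k = 2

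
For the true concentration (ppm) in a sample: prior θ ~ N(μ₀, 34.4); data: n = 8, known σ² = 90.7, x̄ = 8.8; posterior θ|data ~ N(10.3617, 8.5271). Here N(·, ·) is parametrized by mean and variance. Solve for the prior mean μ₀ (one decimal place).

μ₀ = 15.1

The posterior mean is a precision-weighted average: μ_n = (τ₀μ₀ + τ_data·x̄)/(τ₀+τ_data), with τ₀=1/σ₀² and τ_data=n/σ².
Here τ₀ = 1/34.4 = 0.029070 and τ_data = 8/90.7 = 0.088203, so τ_n = 0.117273.
Rearranging for μ₀: μ₀ = (μ_n·τ_n − τ_data·x̄)/τ₀ = (10.3617·0.117273 − 0.088203·8.8) / 0.029070 = 0.438961/0.029070 ≈ 15.1.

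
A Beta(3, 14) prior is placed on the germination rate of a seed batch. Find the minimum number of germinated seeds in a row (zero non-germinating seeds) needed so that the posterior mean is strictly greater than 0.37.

After k germinated seeds and 0 non-germinating seeds the posterior is Beta(3+k, 14), with mean (3+k)/(3+14+k).
Set (3+k)/(17+k) > 0.37 and solve: k > (0.37·17 − 3)/(1 − 0.37) = 5.222.
The smallest integer exceeding 5.222 is 6, and checking k=6: (9)/(23) = 0.3913 > 0.37.

k = 6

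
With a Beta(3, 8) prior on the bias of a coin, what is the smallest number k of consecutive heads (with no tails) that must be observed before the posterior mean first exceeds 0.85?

After k heads and 0 tails the posterior is Beta(3+k, 8), with mean (3+k)/(3+8+k).
Set (3+k)/(11+k) > 0.85 and solve: k > (0.85·11 − 3)/(1 − 0.85) = 42.333.
The smallest integer exceeding 42.333 is 43, and checking k=43: (46)/(54) = 0.8519 > 0.85.

k = 43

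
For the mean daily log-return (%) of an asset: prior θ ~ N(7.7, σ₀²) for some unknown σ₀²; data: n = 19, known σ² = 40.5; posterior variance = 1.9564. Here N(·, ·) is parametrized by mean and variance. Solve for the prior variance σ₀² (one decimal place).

For the Normal–Normal model with known σ², precisions add: τ_n = τ₀ + n/σ².
So 1/σ₀² = 1/1.9564 − 19/40.5 = 0.511143 − 0.469136 = 0.042007.
Hence σ₀² = 1/0.042007 ≈ 23.8.

σ₀² = 23.8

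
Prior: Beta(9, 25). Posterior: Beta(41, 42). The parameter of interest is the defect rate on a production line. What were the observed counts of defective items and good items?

A Beta(α, β) prior with s successes and f failures in binomial data gives a Beta(α+s, β+f) posterior.
Match parameters: s=41−9=32, f=42−25=17.

32 defective items and 17 good items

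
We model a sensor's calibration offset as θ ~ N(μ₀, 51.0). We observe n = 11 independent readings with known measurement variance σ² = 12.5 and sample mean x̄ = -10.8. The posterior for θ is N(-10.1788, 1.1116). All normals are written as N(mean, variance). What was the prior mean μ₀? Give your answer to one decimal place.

With known observation variance, the Normal–Normal posterior has precision τ_n = τ₀ + n/σ² and mean μ_n = (τ₀μ₀ + (n/σ²)x̄)/τ_n.
Here τ₀ = 1/51.0 = 0.019608 and τ_data = 11/12.5 = 0.880000, so τ_n = 0.899608.
Rearranging for μ₀: μ₀ = (μ_n·τ_n − τ_data·x̄)/τ₀ = (-10.1788·0.899608 − 0.880000·-10.8) / 0.019608 = 0.347070/0.019608 ≈ 17.7.

μ₀ = 17.7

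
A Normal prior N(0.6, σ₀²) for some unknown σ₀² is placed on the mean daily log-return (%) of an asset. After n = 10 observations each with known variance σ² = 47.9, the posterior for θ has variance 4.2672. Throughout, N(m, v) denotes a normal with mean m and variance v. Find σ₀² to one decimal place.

σ₀² = 39.1

Posterior precision equals prior precision plus data precision: 1/σ_n² = 1/σ₀² + n/σ².
So 1/σ₀² = 1/4.2672 − 10/47.9 = 0.234346 − 0.208768 = 0.025578.
Hence σ₀² = 1/0.025578 ≈ 39.1.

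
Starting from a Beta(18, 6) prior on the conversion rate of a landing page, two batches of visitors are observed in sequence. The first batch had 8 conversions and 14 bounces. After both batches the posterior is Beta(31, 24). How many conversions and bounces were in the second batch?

Sequential conjugate updates are equivalent to a single update on the pooled data, so total successes = posterior α − prior α and total failures = posterior β − prior β.
Total across both batches: 31−18=13 conversions, 24−6=18 bounces.
Subtract the first batch: 13−8=5 conversions and 18−14=4 bounces.

5 conversions and 4 bounces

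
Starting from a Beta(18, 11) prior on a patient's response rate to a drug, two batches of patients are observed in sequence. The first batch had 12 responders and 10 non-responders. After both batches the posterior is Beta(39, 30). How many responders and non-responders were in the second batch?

9 responders and 9 non-responders

Sequential conjugate updates are equivalent to a single update on the pooled data, so total successes = posterior α − prior α and total failures = posterior β − prior β.
Total across both batches: 39−18=21 responders, 30−11=19 non-responders.
Subtract the first batch: 21−12=9 responders and 19−10=9 non-responders.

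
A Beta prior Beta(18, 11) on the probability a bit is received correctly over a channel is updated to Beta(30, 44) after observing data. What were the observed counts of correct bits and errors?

A Beta(α, β) prior with s successes and f failures in binomial data gives a Beta(α+s, β+f) posterior.
So s = 30 − 18 = 12 and f = 44 − 11 = 33.

12 correct bits and 33 errors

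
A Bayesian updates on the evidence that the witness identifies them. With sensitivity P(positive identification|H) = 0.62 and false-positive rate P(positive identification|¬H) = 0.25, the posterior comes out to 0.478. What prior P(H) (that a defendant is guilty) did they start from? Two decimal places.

P(H) = 0.27

Bayes' rule in odds form gives O(H|E) = O(H)·[P(E|H)/P(E|¬H)], hence O(H) = O(H|E)/LR.
Posterior odds = 0.478/(1−0.478) = 0.9157. LR = 0.62/0.25 = 2.4800.
Prior odds = 0.9157/2.4800 = 0.3692, so P(H) = 0.3692/(1+0.3692) ≈ 0.27.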